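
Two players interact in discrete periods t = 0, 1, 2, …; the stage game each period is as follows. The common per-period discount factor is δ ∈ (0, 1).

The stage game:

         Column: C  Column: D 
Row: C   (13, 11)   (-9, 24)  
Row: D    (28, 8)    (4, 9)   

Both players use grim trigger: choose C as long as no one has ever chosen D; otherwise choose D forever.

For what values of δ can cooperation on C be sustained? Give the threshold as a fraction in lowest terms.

13/15

For Row: deviation gain 28−13 = 15, per-period punishment loss 13−4 = 9. IC gives δ ≥ 15/24 = 5/8.
For Column: gain 13, loss 2 per period, so δ ≥ 13/15.
The tighter constraint is Column's, so cooperation needs δ ≥ 13/15.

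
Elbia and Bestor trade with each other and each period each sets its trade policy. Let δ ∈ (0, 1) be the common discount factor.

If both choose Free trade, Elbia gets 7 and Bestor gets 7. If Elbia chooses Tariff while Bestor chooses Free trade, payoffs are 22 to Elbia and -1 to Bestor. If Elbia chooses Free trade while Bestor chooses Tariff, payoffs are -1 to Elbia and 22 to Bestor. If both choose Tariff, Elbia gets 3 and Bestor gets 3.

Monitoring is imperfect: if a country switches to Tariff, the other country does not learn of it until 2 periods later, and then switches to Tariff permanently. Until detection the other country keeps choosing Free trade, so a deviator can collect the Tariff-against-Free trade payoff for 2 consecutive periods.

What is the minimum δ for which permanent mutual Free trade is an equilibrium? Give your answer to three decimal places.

Deviating for the 2 undetected periods gains 22−7 = 15 per period over cooperation, then loses 7−3 = 4 per period forever once punishment starts.
Gain: 15(1 + δ + … + δ^1); loss: 4·δ^2/(1−δ).
No profitable deviation ⇔ 15(1−δ^2) ≤ 4·δ^2, i.e. δ^2 ≥ 15/(15+4) = 15/19.
Hence δ ≥ (15/19)^(1/2) ≈ 0.889.

0.889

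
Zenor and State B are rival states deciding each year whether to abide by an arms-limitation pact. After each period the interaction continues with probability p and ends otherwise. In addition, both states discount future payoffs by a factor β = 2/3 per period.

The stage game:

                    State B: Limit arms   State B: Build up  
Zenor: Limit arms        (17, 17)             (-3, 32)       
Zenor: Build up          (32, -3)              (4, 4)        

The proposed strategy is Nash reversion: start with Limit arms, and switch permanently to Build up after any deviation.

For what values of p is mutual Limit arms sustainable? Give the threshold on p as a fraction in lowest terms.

45/56

Expected continuation weight on next period's payoff is β·p = 2/3·p, which plays the role of the discount factor.
Cooperation requires 2/3·p ≥ (32−17)/(32−4) = 15/28, hence p ≥ 45/56.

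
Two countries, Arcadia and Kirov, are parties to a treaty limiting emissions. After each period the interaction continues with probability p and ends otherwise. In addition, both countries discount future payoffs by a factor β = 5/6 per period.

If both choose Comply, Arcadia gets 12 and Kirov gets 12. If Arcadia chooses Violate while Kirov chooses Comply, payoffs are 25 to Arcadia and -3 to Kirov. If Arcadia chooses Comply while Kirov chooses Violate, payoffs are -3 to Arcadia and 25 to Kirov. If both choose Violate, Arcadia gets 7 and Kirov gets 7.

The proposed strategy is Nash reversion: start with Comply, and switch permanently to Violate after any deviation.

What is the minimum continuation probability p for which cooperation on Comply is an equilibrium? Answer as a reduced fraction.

13/15

With continuation probability p and discount β, the effective per-period discount factor is βp.
Grim-trigger IC: βp ≥ (25−12)/(25−7) = 13/18.
So p ≥ (13/18)/(5/6) = 13/15.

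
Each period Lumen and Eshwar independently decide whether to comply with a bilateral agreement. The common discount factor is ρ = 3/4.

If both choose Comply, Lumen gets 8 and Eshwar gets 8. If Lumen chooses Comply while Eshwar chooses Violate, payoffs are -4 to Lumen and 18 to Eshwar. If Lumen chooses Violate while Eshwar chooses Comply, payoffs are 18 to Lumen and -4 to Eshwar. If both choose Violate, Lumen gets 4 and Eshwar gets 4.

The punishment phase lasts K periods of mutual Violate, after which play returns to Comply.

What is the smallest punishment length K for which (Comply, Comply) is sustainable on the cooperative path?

7

Need Σ_{k=1}^{K} ρ^k ≥ (18−8)/(8−4) = 2.5000 at ρ = 3/4.
At K = 6 the sum is 2.4661 < 2.5000; at K = 7 it is 2.5995 ≥ 2.5000.
So the minimum punishment length is K = 7.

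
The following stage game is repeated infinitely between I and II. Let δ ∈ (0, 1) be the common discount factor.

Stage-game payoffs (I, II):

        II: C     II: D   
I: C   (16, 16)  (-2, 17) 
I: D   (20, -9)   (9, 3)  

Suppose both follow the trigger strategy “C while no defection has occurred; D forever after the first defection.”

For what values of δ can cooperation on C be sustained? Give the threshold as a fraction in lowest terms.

4/11

I: cooperation gives 16 each period; deviation gives 20 once then 9 forever.
  16/(1−δ) ≥ 20 + 9δ/(1−δ) ⇒ δ ≥ 4/11.
II: cooperation gives 16 each period; deviation gives 17 once then 3 forever.
  δ ≥ 1/14.
Both must hold, so the binding constraint is I's: δ ≥ 4/11.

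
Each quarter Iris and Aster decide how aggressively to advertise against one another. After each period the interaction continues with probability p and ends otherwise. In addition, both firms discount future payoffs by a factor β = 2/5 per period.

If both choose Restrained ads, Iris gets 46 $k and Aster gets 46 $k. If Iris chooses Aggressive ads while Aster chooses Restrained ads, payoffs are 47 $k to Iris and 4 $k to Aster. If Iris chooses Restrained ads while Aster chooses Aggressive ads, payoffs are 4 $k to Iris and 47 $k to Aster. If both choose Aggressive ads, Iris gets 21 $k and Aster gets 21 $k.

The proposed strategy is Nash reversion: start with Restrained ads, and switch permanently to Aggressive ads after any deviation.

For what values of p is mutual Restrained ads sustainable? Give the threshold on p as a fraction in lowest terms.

5/52

Expected continuation weight on next period's payoff is β·p = 2/5·p, which plays the role of the discount factor.
Cooperation requires 2/5·p ≥ (47−46)/(47−21) = 1/26, hence p ≥ 5/52.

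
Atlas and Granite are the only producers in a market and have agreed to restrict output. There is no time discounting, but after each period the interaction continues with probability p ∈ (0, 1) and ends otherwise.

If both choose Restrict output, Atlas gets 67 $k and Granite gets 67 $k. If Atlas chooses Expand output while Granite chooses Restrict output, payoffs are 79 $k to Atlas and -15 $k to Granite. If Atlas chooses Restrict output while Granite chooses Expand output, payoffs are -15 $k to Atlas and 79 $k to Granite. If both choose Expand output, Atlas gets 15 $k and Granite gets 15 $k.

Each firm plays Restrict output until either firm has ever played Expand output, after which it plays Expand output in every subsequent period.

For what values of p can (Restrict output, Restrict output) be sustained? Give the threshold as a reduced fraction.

3/16

Expected cooperation value is 67 + p·67 + p²·67 + … = 67/(1−p); deviation gives 79 + p·15/(1−p).
67 ≥ 79(1−p) + 15p ⇒ 64p ≥ 12 ⇒ p ≥ 12/64 = 3/16.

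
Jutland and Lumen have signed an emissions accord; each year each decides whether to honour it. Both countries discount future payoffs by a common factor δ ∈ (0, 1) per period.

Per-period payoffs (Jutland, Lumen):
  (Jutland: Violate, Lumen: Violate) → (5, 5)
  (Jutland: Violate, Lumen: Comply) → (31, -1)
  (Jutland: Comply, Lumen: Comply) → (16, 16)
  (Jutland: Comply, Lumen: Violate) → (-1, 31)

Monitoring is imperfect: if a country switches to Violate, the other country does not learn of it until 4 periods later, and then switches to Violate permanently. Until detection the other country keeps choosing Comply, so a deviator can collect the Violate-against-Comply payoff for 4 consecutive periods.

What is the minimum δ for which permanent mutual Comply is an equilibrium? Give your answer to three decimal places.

0.872

The best deviation is to choose Violate for all 4 undetected periods, earning 31 each, then 5 forever once detected.
Deviation value: 31(1−δ^4)/(1−δ) + 5δ^4/(1−δ); cooperation value: 16/(1−δ).
IC: 16 ≥ 31(1−δ^4) + 5δ^4 = 31 − 26δ^4.
So δ^4 ≥ 15/26, giving δ ≥ (15/26)^(1/4) ≈ 0.872.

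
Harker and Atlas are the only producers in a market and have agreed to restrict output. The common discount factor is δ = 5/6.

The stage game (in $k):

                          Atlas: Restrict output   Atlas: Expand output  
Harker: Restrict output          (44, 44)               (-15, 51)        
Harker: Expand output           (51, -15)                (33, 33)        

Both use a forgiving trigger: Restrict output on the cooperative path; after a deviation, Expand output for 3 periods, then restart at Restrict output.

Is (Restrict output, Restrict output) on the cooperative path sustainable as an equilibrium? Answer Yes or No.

Yes

A one-shot deviation gives 51 now, then 33 for 3 periods, then back to 44.
Gain from deviating: (51−44) today; loss: (44−33) in each of the next 3 periods.
No-deviation condition: (44−33)(δ+…+δ^3) ≥ 51−44, i.e. δ+…+δ^3 ≥ 7/11.
At δ = 5/6: δ+…+δ^3 = 2.1065 ≥ 0.6364.
So cooperation is sustainable.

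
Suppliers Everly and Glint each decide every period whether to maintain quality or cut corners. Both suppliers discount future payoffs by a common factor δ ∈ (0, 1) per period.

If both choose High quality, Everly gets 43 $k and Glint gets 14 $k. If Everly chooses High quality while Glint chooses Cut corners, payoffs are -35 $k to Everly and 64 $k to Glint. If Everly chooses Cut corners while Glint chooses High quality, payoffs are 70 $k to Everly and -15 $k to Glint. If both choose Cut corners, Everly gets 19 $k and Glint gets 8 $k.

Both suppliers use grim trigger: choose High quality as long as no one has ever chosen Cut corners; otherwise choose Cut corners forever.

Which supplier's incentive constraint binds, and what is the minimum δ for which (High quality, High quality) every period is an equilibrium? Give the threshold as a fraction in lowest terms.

Glint; δ ≥ 25/28

Everly: cooperation gives 43 each period; deviation gives 70 once then 19 forever.
  43/(1−δ) ≥ 70 + 19δ/(1−δ) ⇒ δ ≥ 27/51 = 9/17.
Glint: cooperation gives 14 each period; deviation gives 64 once then 8 forever.
  δ ≥ 50/56 = 25/28.
Both must hold, so the binding constraint is Glint's: δ ≥ 25/28.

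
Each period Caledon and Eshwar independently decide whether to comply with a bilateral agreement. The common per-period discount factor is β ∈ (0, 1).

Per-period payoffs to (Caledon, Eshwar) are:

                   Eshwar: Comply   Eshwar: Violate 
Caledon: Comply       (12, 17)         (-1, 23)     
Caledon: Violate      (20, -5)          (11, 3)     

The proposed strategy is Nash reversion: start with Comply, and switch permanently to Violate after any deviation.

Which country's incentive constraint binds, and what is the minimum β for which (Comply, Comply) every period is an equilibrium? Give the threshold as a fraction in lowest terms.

Caledon's threshold: (20−12)/(20−11) = 8/9.
Eshwar's threshold: (23−17)/(23−3) = 3/10.
8/9 > 3/10, so Caledon binds and β* = 8/9.

Caledon; β ≥ 8/9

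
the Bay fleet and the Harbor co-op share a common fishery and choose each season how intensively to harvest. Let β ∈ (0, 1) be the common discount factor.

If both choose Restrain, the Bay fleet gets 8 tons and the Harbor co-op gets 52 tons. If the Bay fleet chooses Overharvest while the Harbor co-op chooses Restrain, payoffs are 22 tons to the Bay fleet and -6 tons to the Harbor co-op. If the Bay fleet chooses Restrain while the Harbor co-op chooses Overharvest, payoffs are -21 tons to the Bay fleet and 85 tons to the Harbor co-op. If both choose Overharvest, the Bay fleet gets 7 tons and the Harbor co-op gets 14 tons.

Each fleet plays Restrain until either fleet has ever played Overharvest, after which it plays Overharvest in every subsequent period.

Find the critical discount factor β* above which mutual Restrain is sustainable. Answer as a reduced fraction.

14/15

the Bay fleet: cooperation gives 8 each period; deviation gives 22 once then 7 forever.
  8/(1−β) ≥ 22 + 7β/(1−β) ⇒ β ≥ 14/15.
the Harbor co-op: cooperation gives 52 each period; deviation gives 85 once then 14 forever.
  β ≥ 33/71.
Both must hold, so the binding constraint is the Bay fleet's: β ≥ 14/15.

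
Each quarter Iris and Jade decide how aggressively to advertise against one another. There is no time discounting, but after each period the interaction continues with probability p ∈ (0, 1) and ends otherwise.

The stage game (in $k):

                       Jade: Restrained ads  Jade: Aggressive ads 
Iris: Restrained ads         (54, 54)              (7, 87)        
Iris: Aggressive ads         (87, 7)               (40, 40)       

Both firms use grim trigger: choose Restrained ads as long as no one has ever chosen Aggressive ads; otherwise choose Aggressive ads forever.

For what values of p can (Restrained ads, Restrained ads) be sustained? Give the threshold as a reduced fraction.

With no time discounting, the continuation probability p plays the role of the discount factor.
Grim-trigger IC: 54/(1−p) ≥ 87 + 40p/(1−p) ⇒ p ≥ (87−54)/(87−40) = 33/47.

33/47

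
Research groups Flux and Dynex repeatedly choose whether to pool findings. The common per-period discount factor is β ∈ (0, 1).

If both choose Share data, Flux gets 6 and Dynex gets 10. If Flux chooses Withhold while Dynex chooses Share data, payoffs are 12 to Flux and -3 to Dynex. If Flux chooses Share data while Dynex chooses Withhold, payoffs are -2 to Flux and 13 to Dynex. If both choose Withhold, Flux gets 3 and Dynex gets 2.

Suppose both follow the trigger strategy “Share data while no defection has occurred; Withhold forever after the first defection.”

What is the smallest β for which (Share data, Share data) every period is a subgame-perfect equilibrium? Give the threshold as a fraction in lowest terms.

2/3

Flux's threshold: (12−6)/(12−3) = 2/3.
Dynex's threshold: (13−10)/(13−2) = 3/11.
2/3 > 3/11, so Flux binds and β* = 2/3.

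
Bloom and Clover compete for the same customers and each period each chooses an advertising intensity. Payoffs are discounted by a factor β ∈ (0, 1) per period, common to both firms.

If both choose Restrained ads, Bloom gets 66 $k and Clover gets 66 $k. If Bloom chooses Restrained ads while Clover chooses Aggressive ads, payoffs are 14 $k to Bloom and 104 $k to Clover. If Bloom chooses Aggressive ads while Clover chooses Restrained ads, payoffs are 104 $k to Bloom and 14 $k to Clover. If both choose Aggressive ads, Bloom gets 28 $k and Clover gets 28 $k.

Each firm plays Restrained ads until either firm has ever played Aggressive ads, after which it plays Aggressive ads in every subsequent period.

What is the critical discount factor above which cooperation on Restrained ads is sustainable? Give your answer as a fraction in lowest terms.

Under grim trigger the critical discount factor is (T−C)/(T−P) with T = 104, C = 66, P = 28.
β* = (104−66)/(104−28) = 38/76 = 1/2.

1/2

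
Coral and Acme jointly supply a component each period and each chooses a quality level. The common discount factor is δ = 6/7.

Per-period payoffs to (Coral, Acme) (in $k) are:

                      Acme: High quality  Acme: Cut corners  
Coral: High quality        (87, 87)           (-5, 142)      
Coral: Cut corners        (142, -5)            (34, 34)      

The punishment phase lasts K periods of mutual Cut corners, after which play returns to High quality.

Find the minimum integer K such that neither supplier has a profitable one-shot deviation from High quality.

2

No profitable deviation requires (87−34)(δ+…+δ^K) ≥ 142−87, i.e. δ+…+δ^K ≥ 55/53 ≈ 1.0377.
With δ = 6/7, the partial sums are K=1: 0.8571, K=2: 1.5918.
K = 2 is the first length at which the sum reaches 1.0377.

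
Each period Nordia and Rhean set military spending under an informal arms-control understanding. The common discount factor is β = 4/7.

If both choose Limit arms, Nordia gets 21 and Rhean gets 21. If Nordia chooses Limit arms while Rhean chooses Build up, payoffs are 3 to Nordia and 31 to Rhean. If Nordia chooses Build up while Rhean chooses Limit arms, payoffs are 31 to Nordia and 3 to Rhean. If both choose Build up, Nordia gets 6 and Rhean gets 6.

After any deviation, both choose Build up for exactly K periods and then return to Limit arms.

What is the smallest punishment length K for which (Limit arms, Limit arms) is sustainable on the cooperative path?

No profitable deviation requires (21−6)(β+…+β^K) ≥ 31−21, i.e. β+…+β^K ≥ 2/3 ≈ 0.6667.
With β = 4/7, the partial sums are K=1: 0.5714, K=2: 0.8980.
K = 2 is the first length at which the sum reaches 0.6667.

2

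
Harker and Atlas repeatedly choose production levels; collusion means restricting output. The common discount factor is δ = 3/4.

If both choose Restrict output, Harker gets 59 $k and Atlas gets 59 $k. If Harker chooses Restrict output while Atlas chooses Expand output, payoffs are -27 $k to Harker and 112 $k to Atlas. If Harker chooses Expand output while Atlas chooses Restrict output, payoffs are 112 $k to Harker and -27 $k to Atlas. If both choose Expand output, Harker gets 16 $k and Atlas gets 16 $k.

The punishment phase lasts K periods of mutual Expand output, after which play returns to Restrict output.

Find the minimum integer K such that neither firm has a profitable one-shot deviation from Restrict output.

Need Σ_{k=1}^{K} δ^k ≥ (112−59)/(59−16) = 1.2326 at δ = 3/4.
At K = 1 the sum is 0.7500 < 1.2326; at K = 2 it is 1.3125 ≥ 1.2326.
So the minimum punishment length is K = 2.

2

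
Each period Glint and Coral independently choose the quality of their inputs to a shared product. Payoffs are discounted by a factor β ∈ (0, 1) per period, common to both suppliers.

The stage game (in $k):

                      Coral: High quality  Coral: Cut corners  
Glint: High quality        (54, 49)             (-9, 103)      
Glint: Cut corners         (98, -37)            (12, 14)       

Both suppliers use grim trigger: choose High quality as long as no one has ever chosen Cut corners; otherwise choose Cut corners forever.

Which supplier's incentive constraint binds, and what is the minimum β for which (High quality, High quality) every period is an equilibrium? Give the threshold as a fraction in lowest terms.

For Glint: deviation gain 98−54 = 44, per-period punishment loss 54−12 = 42. IC gives β ≥ 44/86 = 22/43.
For Coral: gain 54, loss 35 per period, so β ≥ 54/89.
The tighter constraint is Coral's, so cooperation needs β ≥ 54/89.

Coral; β ≥ 54/89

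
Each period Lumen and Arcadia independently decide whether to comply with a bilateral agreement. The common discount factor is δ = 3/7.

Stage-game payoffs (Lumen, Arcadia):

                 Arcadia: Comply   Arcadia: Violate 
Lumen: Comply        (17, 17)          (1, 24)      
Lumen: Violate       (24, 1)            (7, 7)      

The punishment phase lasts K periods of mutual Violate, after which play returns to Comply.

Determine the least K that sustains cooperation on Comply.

4

No profitable deviation requires (17−7)(δ+…+δ^K) ≥ 24−17, i.e. δ+…+δ^K ≥ 7/10 ≈ 0.7000.
With δ = 3/7, the partial sums are K=1: 0.4286, K=2: 0.6122, K=3: 0.6910, K=4: 0.7247.
K = 4 is the first length at which the sum reaches 0.7000.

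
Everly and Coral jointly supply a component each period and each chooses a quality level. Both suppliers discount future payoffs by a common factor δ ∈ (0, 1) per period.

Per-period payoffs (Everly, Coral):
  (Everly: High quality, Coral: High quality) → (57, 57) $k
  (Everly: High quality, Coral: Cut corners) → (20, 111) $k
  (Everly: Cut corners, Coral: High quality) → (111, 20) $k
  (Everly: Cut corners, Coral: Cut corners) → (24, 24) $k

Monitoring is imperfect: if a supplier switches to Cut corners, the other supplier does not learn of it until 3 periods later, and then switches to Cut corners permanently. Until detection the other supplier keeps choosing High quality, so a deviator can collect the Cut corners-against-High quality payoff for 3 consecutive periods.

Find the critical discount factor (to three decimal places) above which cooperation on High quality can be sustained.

The best deviation is to choose Cut corners for all 3 undetected periods, earning 111 each, then 24 forever once detected.
Deviation value: 111(1−δ^3)/(1−δ) + 24δ^3/(1−δ); cooperation value: 57/(1−δ).
IC: 57 ≥ 111(1−δ^3) + 24δ^3 = 111 − 87δ^3.
So δ^3 ≥ 54/87 = 18/29, giving δ ≥ (18/29)^(1/3) ≈ 0.853.

0.853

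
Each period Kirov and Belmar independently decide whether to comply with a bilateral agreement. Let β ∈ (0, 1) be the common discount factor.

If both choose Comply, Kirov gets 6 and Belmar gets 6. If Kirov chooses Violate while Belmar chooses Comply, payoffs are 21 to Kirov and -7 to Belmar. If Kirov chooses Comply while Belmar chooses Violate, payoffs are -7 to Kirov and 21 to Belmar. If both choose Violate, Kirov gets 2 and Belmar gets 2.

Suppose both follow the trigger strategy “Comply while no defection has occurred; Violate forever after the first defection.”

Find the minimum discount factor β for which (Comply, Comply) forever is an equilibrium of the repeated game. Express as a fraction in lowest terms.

Under grim trigger the critical discount factor is (T−C)/(T−P) with T = 21, C = 6, P = 2.
β* = (21−6)/(21−2) = 15/19.

15/19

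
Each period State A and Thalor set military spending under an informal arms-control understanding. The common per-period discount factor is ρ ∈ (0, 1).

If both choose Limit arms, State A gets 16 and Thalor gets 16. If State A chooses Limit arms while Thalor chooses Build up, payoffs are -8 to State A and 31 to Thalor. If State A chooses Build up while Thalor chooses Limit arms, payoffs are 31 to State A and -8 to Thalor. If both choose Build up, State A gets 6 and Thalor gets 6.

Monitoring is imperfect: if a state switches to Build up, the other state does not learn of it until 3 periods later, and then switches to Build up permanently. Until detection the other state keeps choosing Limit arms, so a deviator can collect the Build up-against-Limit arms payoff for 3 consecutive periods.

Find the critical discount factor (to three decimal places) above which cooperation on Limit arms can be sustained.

A deviator earns 31 for 3 periods, then 6 forever; cooperating earns 16 forever. Multiplying the IC by (1−ρ):
16 ≥ 31(1−ρ^3) + 6ρ^3, so 25·ρ^3 ≥ 15 and ρ^3 ≥ 3/5.
ρ ≥ (3/5)^(1/3) ≈ 0.843.

0.843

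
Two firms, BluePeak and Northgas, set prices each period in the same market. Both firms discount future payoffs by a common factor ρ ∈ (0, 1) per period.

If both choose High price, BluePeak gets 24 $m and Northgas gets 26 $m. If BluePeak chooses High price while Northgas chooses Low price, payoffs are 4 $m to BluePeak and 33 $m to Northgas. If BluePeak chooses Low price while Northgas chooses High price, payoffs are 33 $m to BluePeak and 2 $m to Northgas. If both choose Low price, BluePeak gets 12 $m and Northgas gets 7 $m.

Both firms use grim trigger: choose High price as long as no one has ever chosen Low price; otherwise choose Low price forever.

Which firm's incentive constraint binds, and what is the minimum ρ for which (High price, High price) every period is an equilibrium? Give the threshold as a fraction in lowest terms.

BluePeak: cooperation gives 24 each period; deviation gives 33 once then 12 forever.
  24/(1−ρ) ≥ 33 + 12ρ/(1−ρ) ⇒ ρ ≥ 9/21 = 3/7.
Northgas: cooperation gives 26 each period; deviation gives 33 once then 7 forever.
  ρ ≥ 7/26.
Both must hold, so the binding constraint is BluePeak's: ρ ≥ 3/7.

BluePeak; ρ ≥ 3/7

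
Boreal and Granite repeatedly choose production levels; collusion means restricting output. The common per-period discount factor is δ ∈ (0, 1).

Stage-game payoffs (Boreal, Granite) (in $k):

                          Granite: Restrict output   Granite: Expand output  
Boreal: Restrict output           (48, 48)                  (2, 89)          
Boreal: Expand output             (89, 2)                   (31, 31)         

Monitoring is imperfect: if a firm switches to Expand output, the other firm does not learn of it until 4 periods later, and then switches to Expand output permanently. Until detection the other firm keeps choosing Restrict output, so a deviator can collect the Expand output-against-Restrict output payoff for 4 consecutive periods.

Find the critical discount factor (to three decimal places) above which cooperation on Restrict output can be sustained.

0.917

The best deviation is to choose Expand output for all 4 undetected periods, earning 89 each, then 31 forever once detected.
Deviation value: 89(1−δ^4)/(1−δ) + 31δ^4/(1−δ); cooperation value: 48/(1−δ).
IC: 48 ≥ 89(1−δ^4) + 31δ^4 = 89 − 58δ^4.
So δ^4 ≥ 41/58, giving δ ≥ (41/58)^(1/4) ≈ 0.917.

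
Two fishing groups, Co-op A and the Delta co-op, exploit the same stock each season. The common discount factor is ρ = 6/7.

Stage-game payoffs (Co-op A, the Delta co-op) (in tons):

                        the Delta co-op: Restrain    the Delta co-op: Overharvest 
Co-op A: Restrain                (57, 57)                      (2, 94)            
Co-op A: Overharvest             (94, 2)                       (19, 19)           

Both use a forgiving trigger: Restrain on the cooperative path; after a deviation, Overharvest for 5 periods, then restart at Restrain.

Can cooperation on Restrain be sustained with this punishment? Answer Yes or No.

A one-shot deviation gives 94 now, then 19 for 5 periods, then back to 57.
Gain from deviating: (94−57) today; loss: (57−19) in each of the next 5 periods.
No-deviation condition: (57−19)(ρ+…+ρ^5) ≥ 94−57, i.e. ρ+…+ρ^5 ≥ 37/38.
At ρ = 6/7: ρ+…+ρ^5 = 3.2240 ≥ 0.9737.
So cooperation is sustainable.

Yes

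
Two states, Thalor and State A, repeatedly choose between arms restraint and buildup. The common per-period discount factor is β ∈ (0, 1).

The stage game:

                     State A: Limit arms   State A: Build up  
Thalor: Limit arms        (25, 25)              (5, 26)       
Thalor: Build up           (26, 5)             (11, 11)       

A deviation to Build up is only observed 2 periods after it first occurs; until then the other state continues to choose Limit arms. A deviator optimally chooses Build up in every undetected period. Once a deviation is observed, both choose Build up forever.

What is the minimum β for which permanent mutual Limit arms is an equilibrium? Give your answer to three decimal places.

0.258

A deviator earns 26 for 2 periods, then 11 forever; cooperating earns 25 forever. Multiplying the IC by (1−β):
25 ≥ 26(1−β^2) + 11β^2, so 15·β^2 ≥ 1 and β^2 ≥ 1/15.
β ≥ (1/15)^(1/2) ≈ 0.258.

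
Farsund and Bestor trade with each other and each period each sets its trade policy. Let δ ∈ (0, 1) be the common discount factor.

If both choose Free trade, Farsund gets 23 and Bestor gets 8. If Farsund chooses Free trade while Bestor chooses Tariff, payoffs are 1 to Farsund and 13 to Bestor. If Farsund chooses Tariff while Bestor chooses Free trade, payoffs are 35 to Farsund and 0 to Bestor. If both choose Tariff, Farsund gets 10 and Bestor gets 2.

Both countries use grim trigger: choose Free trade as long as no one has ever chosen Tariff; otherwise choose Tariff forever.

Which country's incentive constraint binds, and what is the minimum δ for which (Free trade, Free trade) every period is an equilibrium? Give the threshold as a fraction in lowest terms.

Farsund; δ ≥ 12/25

For Farsund: deviation gain 35−23 = 12, per-period punishment loss 23−10 = 13. IC gives δ ≥ 12/25.
For Bestor: gain 5, loss 6 per period, so δ ≥ 5/11.
The tighter constraint is Farsund's, so cooperation needs δ ≥ 12/25.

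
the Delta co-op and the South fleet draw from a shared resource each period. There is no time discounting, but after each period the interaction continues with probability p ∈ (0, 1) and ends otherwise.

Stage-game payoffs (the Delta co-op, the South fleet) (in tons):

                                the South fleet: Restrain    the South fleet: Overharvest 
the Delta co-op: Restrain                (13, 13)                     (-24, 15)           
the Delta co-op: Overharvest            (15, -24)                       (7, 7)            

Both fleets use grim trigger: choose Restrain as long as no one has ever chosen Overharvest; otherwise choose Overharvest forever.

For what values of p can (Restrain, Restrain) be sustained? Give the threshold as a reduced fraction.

1/4

With no time discounting, the continuation probability p plays the role of the discount factor.
Grim-trigger IC: 13/(1−p) ≥ 15 + 7p/(1−p) ⇒ p ≥ (15−13)/(15−7) = 1/4.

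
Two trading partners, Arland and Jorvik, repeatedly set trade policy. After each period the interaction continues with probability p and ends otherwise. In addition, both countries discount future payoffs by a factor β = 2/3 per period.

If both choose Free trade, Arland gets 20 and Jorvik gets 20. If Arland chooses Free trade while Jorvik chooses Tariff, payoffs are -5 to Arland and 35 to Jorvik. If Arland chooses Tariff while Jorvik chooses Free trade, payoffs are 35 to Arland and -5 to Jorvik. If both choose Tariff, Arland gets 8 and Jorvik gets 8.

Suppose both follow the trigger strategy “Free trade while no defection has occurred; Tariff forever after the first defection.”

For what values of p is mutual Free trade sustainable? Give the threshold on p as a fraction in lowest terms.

5/6

Expected continuation weight on next period's payoff is β·p = 2/3·p, which plays the role of the discount factor.
Cooperation requires 2/3·p ≥ (35−20)/(35−8) = 5/9, hence p ≥ 5/6.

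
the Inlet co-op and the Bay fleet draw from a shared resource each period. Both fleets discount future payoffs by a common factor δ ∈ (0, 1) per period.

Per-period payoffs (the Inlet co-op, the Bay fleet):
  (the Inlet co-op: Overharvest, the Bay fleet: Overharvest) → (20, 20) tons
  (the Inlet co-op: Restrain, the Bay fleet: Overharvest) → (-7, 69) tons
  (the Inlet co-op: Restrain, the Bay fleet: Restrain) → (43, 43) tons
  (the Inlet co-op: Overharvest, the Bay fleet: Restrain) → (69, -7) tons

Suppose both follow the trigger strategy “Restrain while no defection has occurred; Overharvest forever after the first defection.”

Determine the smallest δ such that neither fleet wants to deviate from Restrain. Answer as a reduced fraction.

43/(1−δ) ≥ 69 + 20δ/(1−δ)
43 ≥ 69 − 49δ
δ ≥ 26/49.

26/49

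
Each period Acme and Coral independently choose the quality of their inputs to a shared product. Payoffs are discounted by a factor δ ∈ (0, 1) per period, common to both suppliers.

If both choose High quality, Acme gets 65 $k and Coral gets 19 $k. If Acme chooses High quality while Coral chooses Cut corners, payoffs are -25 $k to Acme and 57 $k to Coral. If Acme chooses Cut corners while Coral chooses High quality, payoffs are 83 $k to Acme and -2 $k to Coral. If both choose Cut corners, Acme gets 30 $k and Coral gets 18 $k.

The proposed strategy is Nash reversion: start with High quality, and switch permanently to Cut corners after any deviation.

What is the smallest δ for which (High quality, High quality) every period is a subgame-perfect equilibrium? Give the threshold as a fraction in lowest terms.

For Acme: deviation gain 83−65 = 18, per-period punishment loss 65−30 = 35. IC gives δ ≥ 18/53.
For Coral: gain 38, loss 1 per period, so δ ≥ 38/39.
The tighter constraint is Coral's, so cooperation needs δ ≥ 38/39.

38/39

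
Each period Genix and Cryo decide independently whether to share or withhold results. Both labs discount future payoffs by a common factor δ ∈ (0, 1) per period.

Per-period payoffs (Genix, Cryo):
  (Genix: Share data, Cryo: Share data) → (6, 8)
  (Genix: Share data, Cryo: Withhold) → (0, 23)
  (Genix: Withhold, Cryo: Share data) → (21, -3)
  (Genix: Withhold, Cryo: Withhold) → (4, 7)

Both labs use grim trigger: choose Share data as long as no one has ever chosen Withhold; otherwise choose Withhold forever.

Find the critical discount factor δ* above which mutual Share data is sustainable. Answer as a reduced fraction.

Genix's threshold: (21−6)/(21−4) = 15/17.
Cryo's threshold: (23−8)/(23−7) = 15/16.
15/17 < 15/16, so Cryo binds and δ* = 15/16.

15/16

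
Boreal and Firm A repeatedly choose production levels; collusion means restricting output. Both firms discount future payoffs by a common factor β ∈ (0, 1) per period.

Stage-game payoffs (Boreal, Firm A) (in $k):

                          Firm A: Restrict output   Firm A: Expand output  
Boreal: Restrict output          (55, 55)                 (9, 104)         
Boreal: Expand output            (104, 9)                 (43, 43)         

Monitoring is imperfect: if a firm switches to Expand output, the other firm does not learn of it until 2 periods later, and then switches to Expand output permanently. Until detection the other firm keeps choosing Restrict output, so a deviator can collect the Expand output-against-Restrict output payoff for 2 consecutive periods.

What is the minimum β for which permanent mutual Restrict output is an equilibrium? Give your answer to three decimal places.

0.896

Deviating for the 2 undetected periods gains 104−55 = 49 per period over cooperation, then loses 55−43 = 12 per period forever once punishment starts.
Gain: 49(1 + β + … + β^1); loss: 12·β^2/(1−β).
No profitable deviation ⇔ 49(1−β^2) ≤ 12·β^2, i.e. β^2 ≥ 49/(49+12) = 49/61.
Hence β ≥ (49/61)^(1/2) ≈ 0.896.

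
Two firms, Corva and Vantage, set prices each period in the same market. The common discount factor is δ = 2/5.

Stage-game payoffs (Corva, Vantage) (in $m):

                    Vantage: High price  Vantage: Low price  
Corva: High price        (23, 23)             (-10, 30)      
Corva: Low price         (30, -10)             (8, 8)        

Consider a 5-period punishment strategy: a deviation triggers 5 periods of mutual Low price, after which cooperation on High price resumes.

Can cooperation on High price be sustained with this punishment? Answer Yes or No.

IC: δ+…+δ^5 ≥ (30−23)/(23−8) = 7/15.
At δ = 2/5: partial sum = 0.6598 ≥ 0.4667. Cooperation sustainable.

Yes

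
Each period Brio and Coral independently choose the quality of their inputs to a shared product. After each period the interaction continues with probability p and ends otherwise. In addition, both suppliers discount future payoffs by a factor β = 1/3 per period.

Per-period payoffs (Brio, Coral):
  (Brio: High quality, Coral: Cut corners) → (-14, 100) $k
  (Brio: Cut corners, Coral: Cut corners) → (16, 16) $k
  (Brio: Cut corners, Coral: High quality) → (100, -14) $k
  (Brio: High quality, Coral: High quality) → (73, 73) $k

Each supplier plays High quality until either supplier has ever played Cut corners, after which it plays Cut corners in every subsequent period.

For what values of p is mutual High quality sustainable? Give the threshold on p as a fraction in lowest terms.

27/28

With continuation probability p and discount β, the effective per-period discount factor is βp.
Grim-trigger IC: βp ≥ (100−73)/(100−16) = 9/28.
So p ≥ (9/28)/(1/3) = 27/28.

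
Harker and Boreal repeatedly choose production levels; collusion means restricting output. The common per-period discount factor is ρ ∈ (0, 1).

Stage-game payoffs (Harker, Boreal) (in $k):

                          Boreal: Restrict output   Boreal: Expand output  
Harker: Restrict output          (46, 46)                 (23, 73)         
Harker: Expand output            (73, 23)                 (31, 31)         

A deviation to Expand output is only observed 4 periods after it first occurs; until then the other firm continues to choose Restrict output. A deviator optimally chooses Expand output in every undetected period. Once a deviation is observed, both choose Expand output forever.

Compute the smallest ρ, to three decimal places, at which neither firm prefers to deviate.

A deviator earns 73 for 4 periods, then 31 forever; cooperating earns 46 forever. Multiplying the IC by (1−ρ):
46 ≥ 73(1−ρ^4) + 31ρ^4, so 42·ρ^4 ≥ 27 and ρ^4 ≥ 9/14.
ρ ≥ (9/14)^(1/4) ≈ 0.895.

0.895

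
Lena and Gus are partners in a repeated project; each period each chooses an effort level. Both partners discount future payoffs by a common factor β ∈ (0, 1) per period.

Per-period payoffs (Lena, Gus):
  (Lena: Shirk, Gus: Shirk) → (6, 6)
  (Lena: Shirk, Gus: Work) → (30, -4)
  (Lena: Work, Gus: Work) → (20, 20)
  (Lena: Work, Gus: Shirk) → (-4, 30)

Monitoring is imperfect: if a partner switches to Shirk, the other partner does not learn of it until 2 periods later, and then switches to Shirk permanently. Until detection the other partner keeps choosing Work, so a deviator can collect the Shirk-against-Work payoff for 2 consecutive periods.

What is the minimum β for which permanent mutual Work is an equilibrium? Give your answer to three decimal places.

0.645

The best deviation is to choose Shirk for all 2 undetected periods, earning 30 each, then 6 forever once detected.
Deviation value: 30(1−β^2)/(1−β) + 6β^2/(1−β); cooperation value: 20/(1−β).
IC: 20 ≥ 30(1−β^2) + 6β^2 = 30 − 24β^2.
So β^2 ≥ 10/24 = 5/12, giving β ≥ (5/12)^(1/2) ≈ 0.645.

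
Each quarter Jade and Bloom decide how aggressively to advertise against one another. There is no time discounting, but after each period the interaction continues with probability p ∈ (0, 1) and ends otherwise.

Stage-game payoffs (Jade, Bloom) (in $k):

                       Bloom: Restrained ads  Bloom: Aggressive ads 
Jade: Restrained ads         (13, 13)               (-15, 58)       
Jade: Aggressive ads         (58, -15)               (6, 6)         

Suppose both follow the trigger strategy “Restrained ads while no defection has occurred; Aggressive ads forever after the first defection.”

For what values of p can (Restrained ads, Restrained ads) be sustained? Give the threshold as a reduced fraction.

Expected cooperation value is 13 + p·13 + p²·13 + … = 13/(1−p); deviation gives 58 + p·6/(1−p).
13 ≥ 58(1−p) + 6p ⇒ 52p ≥ 45 ⇒ p ≥ 45/52.

45/52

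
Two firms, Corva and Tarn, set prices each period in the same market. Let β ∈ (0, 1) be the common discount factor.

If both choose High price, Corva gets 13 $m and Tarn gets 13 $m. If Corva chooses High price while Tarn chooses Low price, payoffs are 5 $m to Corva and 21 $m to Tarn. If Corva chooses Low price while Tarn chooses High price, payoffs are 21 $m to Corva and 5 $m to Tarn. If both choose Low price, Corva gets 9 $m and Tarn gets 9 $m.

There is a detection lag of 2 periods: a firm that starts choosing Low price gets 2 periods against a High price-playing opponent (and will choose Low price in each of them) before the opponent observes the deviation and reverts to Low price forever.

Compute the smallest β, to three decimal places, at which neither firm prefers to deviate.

0.816

The best deviation is to choose Low price for all 2 undetected periods, earning 21 each, then 9 forever once detected.
Deviation value: 21(1−β^2)/(1−β) + 9β^2/(1−β); cooperation value: 13/(1−β).
IC: 13 ≥ 21(1−β^2) + 9β^2 = 21 − 12β^2.
So β^2 ≥ 8/12 = 2/3, giving β ≥ (2/3)^(1/2) ≈ 0.816.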